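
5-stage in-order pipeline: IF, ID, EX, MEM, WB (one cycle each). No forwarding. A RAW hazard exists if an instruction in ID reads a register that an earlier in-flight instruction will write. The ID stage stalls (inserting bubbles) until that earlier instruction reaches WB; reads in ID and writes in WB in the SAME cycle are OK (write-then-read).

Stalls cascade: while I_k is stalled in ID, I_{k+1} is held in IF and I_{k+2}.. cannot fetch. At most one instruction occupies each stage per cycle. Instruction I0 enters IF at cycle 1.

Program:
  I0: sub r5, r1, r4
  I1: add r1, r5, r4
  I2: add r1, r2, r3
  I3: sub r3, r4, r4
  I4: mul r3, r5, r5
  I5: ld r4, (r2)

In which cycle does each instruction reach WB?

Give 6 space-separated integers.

I0 sub r5 <- r1,r4: IF@1 ID@2 stall=0 (-) EX@3 MEM@4 WB@5
I1 add r1 <- r5,r4: IF@2 ID@3 stall=2 (RAW on I0.r5 (WB@5)) EX@6 MEM@7 WB@8
I2 add r1 <- r2,r3: IF@3 ID@6 stall=0 (-) EX@7 MEM@8 WB@9
I3 sub r3 <- r4,r4: IF@6 ID@7 stall=0 (-) EX@8 MEM@9 WB@10
I4 mul r3 <- r5,r5: IF@7 ID@8 stall=0 (-) EX@9 MEM@10 WB@11
I5 ld r4 <- r2: IF@8 ID@9 stall=0 (-) EX@10 MEM@11 WB@12

Answer: 5 8 9 10 11 12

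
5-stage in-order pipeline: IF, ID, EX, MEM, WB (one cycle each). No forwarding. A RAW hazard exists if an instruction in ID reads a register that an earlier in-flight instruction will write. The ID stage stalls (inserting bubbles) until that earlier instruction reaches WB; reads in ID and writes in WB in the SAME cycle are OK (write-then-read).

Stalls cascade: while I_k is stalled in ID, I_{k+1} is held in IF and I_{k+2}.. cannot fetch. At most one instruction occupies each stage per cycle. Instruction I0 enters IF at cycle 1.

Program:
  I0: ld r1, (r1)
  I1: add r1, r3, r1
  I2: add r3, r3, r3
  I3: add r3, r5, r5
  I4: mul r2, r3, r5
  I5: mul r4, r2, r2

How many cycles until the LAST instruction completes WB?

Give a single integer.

Answer: 16

Derivation:
I0 ld r1 <- r1: IF@1 ID@2 stall=0 (-) EX@3 MEM@4 WB@5
I1 add r1 <- r3,r1: IF@2 ID@3 stall=2 (RAW on I0.r1 (WB@5)) EX@6 MEM@7 WB@8
I2 add r3 <- r3,r3: IF@3 ID@6 stall=0 (-) EX@7 MEM@8 WB@9
I3 add r3 <- r5,r5: IF@6 ID@7 stall=0 (-) EX@8 MEM@9 WB@10
I4 mul r2 <- r3,r5: IF@7 ID@8 stall=2 (RAW on I3.r3 (WB@10)) EX@11 MEM@12 WB@13
I5 mul r4 <- r2,r2: IF@8 ID@11 stall=2 (RAW on I4.r2 (WB@13)) EX@14 MEM@15 WB@16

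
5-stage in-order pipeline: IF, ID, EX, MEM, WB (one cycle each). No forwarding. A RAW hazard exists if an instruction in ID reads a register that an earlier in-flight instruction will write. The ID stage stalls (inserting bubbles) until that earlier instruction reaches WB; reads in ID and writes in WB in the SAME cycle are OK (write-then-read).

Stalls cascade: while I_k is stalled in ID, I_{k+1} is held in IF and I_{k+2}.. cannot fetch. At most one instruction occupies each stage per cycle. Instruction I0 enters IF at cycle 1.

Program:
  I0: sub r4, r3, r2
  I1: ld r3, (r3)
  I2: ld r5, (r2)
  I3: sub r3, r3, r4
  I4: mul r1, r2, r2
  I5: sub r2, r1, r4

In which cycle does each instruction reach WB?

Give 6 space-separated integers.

I0 sub r4 <- r3,r2: IF@1 ID@2 stall=0 (-) EX@3 MEM@4 WB@5
I1 ld r3 <- r3: IF@2 ID@3 stall=0 (-) EX@4 MEM@5 WB@6
I2 ld r5 <- r2: IF@3 ID@4 stall=0 (-) EX@5 MEM@6 WB@7
I3 sub r3 <- r3,r4: IF@4 ID@5 stall=1 (RAW on I1.r3 (WB@6)) EX@7 MEM@8 WB@9
I4 mul r1 <- r2,r2: IF@5 ID@7 stall=0 (-) EX@8 MEM@9 WB@10
I5 sub r2 <- r1,r4: IF@7 ID@8 stall=2 (RAW on I4.r1 (WB@10)) EX@11 MEM@12 WB@13

Answer: 5 6 7 9 10 13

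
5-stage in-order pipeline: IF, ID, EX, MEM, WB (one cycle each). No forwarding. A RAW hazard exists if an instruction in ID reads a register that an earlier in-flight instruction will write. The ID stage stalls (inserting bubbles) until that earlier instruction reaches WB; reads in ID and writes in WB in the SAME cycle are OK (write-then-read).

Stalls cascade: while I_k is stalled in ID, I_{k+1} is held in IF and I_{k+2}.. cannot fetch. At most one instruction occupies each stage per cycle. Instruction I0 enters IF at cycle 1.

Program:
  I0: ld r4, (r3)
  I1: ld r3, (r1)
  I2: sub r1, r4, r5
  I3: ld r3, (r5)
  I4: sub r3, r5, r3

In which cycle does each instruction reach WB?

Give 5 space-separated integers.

I0 ld r4 <- r3: IF@1 ID@2 stall=0 (-) EX@3 MEM@4 WB@5
I1 ld r3 <- r1: IF@2 ID@3 stall=0 (-) EX@4 MEM@5 WB@6
I2 sub r1 <- r4,r5: IF@3 ID@4 stall=1 (RAW on I0.r4 (WB@5)) EX@6 MEM@7 WB@8
I3 ld r3 <- r5: IF@4 ID@6 stall=0 (-) EX@7 MEM@8 WB@9
I4 sub r3 <- r5,r3: IF@6 ID@7 stall=2 (RAW on I3.r3 (WB@9)) EX@10 MEM@11 WB@12

Answer: 5 6 8 9 12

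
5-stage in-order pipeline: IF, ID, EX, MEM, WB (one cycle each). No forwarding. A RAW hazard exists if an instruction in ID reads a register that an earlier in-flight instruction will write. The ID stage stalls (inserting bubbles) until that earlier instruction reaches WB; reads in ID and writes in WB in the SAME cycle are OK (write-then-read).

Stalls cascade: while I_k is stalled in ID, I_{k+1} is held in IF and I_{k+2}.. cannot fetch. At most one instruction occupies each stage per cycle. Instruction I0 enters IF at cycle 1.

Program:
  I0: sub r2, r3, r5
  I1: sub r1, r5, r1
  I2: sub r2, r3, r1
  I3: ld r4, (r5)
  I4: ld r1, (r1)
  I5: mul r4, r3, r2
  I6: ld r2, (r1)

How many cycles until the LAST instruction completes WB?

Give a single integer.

I0 sub r2 <- r3,r5: IF@1 ID@2 stall=0 (-) EX@3 MEM@4 WB@5
I1 sub r1 <- r5,r1: IF@2 ID@3 stall=0 (-) EX@4 MEM@5 WB@6
I2 sub r2 <- r3,r1: IF@3 ID@4 stall=2 (RAW on I1.r1 (WB@6)) EX@7 MEM@8 WB@9
I3 ld r4 <- r5: IF@4 ID@7 stall=0 (-) EX@8 MEM@9 WB@10
I4 ld r1 <- r1: IF@7 ID@8 stall=0 (-) EX@9 MEM@10 WB@11
I5 mul r4 <- r3,r2: IF@8 ID@9 stall=0 (-) EX@10 MEM@11 WB@12
I6 ld r2 <- r1: IF@9 ID@10 stall=1 (RAW on I4.r1 (WB@11)) EX@12 MEM@13 WB@14

Answer: 14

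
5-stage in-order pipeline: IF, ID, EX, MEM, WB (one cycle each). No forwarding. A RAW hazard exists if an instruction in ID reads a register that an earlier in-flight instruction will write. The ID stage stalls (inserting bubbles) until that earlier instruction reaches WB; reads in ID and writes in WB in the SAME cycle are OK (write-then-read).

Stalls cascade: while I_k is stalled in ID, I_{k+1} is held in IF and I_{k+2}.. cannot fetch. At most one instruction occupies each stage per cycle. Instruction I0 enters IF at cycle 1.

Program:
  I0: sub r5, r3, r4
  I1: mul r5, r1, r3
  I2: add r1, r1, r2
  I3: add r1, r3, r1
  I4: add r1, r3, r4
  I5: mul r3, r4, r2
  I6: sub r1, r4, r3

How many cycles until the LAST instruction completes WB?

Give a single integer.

I0 sub r5 <- r3,r4: IF@1 ID@2 stall=0 (-) EX@3 MEM@4 WB@5
I1 mul r5 <- r1,r3: IF@2 ID@3 stall=0 (-) EX@4 MEM@5 WB@6
I2 add r1 <- r1,r2: IF@3 ID@4 stall=0 (-) EX@5 MEM@6 WB@7
I3 add r1 <- r3,r1: IF@4 ID@5 stall=2 (RAW on I2.r1 (WB@7)) EX@8 MEM@9 WB@10
I4 add r1 <- r3,r4: IF@5 ID@8 stall=0 (-) EX@9 MEM@10 WB@11
I5 mul r3 <- r4,r2: IF@8 ID@9 stall=0 (-) EX@10 MEM@11 WB@12
I6 sub r1 <- r4,r3: IF@9 ID@10 stall=2 (RAW on I5.r3 (WB@12)) EX@13 MEM@14 WB@15

Answer: 15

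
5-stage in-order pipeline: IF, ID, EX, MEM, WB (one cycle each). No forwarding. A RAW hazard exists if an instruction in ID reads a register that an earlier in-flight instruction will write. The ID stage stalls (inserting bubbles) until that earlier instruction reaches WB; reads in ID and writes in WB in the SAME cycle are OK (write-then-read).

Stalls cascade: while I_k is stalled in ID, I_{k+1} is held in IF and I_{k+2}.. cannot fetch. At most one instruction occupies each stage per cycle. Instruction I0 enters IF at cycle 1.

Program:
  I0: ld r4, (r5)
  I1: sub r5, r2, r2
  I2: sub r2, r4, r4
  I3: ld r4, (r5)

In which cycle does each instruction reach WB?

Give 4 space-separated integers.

Answer: 5 6 8 9

Derivation:
I0 ld r4 <- r5: IF@1 ID@2 stall=0 (-) EX@3 MEM@4 WB@5
I1 sub r5 <- r2,r2: IF@2 ID@3 stall=0 (-) EX@4 MEM@5 WB@6
I2 sub r2 <- r4,r4: IF@3 ID@4 stall=1 (RAW on I0.r4 (WB@5)) EX@6 MEM@7 WB@8
I3 ld r4 <- r5: IF@4 ID@6 stall=0 (-) EX@7 MEM@8 WB@9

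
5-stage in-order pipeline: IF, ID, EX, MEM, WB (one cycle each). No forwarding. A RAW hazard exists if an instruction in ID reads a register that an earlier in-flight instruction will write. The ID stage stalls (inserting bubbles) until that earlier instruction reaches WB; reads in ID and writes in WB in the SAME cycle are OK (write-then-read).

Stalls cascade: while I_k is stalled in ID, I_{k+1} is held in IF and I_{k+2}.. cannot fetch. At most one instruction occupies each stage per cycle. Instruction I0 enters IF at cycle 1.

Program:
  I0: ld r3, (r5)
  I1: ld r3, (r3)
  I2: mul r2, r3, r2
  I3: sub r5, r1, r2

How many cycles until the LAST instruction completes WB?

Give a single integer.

I0 ld r3 <- r5: IF@1 ID@2 stall=0 (-) EX@3 MEM@4 WB@5
I1 ld r3 <- r3: IF@2 ID@3 stall=2 (RAW on I0.r3 (WB@5)) EX@6 MEM@7 WB@8
I2 mul r2 <- r3,r2: IF@3 ID@6 stall=2 (RAW on I1.r3 (WB@8)) EX@9 MEM@10 WB@11
I3 sub r5 <- r1,r2: IF@6 ID@9 stall=2 (RAW on I2.r2 (WB@11)) EX@12 MEM@13 WB@14

Answer: 14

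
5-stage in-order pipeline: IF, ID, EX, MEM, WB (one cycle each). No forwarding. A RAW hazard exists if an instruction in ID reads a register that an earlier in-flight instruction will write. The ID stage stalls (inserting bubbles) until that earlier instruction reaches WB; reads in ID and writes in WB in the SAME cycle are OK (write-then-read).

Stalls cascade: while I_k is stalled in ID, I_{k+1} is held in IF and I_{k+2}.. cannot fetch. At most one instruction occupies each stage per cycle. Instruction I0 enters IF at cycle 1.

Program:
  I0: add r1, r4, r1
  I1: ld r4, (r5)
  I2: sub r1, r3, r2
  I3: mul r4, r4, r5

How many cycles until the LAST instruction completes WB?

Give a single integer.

Answer: 9

Derivation:
I0 add r1 <- r4,r1: IF@1 ID@2 stall=0 (-) EX@3 MEM@4 WB@5
I1 ld r4 <- r5: IF@2 ID@3 stall=0 (-) EX@4 MEM@5 WB@6
I2 sub r1 <- r3,r2: IF@3 ID@4 stall=0 (-) EX@5 MEM@6 WB@7
I3 mul r4 <- r4,r5: IF@4 ID@5 stall=1 (RAW on I1.r4 (WB@6)) EX@7 MEM@8 WB@9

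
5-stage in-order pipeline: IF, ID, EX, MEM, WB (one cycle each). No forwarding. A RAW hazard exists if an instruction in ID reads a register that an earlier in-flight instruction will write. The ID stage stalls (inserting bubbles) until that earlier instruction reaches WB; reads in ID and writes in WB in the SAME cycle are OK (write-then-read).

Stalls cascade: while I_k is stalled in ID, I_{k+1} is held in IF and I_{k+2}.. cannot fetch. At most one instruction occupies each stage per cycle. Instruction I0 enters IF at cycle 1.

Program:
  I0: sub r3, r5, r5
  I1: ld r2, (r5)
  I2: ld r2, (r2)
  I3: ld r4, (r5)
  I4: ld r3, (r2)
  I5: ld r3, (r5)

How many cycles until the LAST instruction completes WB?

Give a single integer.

I0 sub r3 <- r5,r5: IF@1 ID@2 stall=0 (-) EX@3 MEM@4 WB@5
I1 ld r2 <- r5: IF@2 ID@3 stall=0 (-) EX@4 MEM@5 WB@6
I2 ld r2 <- r2: IF@3 ID@4 stall=2 (RAW on I1.r2 (WB@6)) EX@7 MEM@8 WB@9
I3 ld r4 <- r5: IF@4 ID@7 stall=0 (-) EX@8 MEM@9 WB@10
I4 ld r3 <- r2: IF@7 ID@8 stall=1 (RAW on I2.r2 (WB@9)) EX@10 MEM@11 WB@12
I5 ld r3 <- r5: IF@8 ID@10 stall=0 (-) EX@11 MEM@12 WB@13

Answer: 13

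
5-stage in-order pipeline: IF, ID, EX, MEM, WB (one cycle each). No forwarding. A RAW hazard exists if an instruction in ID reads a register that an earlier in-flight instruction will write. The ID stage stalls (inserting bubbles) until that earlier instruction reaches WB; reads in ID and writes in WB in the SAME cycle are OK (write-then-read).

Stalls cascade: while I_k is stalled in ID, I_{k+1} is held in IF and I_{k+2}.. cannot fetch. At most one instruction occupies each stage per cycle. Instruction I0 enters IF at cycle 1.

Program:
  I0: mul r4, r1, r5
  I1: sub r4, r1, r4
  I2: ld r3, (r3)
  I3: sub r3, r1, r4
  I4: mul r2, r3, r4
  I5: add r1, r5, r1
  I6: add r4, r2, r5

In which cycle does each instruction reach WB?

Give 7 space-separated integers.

Answer: 5 8 9 11 14 15 17

Derivation:
I0 mul r4 <- r1,r5: IF@1 ID@2 stall=0 (-) EX@3 MEM@4 WB@5
I1 sub r4 <- r1,r4: IF@2 ID@3 stall=2 (RAW on I0.r4 (WB@5)) EX@6 MEM@7 WB@8
I2 ld r3 <- r3: IF@3 ID@6 stall=0 (-) EX@7 MEM@8 WB@9
I3 sub r3 <- r1,r4: IF@6 ID@7 stall=1 (RAW on I1.r4 (WB@8)) EX@9 MEM@10 WB@11
I4 mul r2 <- r3,r4: IF@7 ID@9 stall=2 (RAW on I3.r3 (WB@11)) EX@12 MEM@13 WB@14
I5 add r1 <- r5,r1: IF@9 ID@12 stall=0 (-) EX@13 MEM@14 WB@15
I6 add r4 <- r2,r5: IF@12 ID@13 stall=1 (RAW on I4.r2 (WB@14)) EX@15 MEM@16 WB@17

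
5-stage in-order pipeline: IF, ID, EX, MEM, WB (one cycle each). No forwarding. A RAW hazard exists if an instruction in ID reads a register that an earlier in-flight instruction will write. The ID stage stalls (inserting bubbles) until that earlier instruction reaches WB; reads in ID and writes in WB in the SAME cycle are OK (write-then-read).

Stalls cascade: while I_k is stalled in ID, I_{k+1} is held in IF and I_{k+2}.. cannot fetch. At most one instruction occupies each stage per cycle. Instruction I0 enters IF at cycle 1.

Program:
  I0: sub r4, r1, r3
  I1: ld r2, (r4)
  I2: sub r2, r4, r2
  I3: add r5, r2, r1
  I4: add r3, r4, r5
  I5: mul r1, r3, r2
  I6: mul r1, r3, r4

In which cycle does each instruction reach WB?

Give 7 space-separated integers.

Answer: 5 8 11 14 17 20 21

Derivation:
I0 sub r4 <- r1,r3: IF@1 ID@2 stall=0 (-) EX@3 MEM@4 WB@5
I1 ld r2 <- r4: IF@2 ID@3 stall=2 (RAW on I0.r4 (WB@5)) EX@6 MEM@7 WB@8
I2 sub r2 <- r4,r2: IF@3 ID@6 stall=2 (RAW on I1.r2 (WB@8)) EX@9 MEM@10 WB@11
I3 add r5 <- r2,r1: IF@6 ID@9 stall=2 (RAW on I2.r2 (WB@11)) EX@12 MEM@13 WB@14
I4 add r3 <- r4,r5: IF@9 ID@12 stall=2 (RAW on I3.r5 (WB@14)) EX@15 MEM@16 WB@17
I5 mul r1 <- r3,r2: IF@12 ID@15 stall=2 (RAW on I4.r3 (WB@17)) EX@18 MEM@19 WB@20
I6 mul r1 <- r3,r4: IF@15 ID@18 stall=0 (-) EX@19 MEM@20 WB@21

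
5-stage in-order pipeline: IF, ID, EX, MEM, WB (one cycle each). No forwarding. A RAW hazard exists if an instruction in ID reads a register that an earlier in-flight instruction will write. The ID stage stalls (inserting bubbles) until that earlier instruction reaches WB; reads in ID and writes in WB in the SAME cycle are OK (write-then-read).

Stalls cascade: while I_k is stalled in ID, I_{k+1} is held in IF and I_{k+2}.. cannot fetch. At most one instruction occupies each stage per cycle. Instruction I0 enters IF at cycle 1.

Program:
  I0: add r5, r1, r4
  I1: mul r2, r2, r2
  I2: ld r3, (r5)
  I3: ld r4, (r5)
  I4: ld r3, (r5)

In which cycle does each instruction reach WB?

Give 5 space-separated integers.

Answer: 5 6 8 9 10

Derivation:
I0 add r5 <- r1,r4: IF@1 ID@2 stall=0 (-) EX@3 MEM@4 WB@5
I1 mul r2 <- r2,r2: IF@2 ID@3 stall=0 (-) EX@4 MEM@5 WB@6
I2 ld r3 <- r5: IF@3 ID@4 stall=1 (RAW on I0.r5 (WB@5)) EX@6 MEM@7 WB@8
I3 ld r4 <- r5: IF@4 ID@6 stall=0 (-) EX@7 MEM@8 WB@9
I4 ld r3 <- r5: IF@6 ID@7 stall=0 (-) EX@8 MEM@9 WB@10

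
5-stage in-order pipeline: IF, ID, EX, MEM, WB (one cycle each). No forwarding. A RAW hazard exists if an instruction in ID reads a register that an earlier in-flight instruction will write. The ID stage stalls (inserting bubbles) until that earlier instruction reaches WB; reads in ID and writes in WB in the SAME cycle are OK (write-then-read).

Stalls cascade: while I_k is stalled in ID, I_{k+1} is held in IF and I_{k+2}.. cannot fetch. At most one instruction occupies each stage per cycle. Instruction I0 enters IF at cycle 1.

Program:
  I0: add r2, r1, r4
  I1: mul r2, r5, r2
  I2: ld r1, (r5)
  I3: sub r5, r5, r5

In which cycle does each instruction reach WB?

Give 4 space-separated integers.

Answer: 5 8 9 10

Derivation:
I0 add r2 <- r1,r4: IF@1 ID@2 stall=0 (-) EX@3 MEM@4 WB@5
I1 mul r2 <- r5,r2: IF@2 ID@3 stall=2 (RAW on I0.r2 (WB@5)) EX@6 MEM@7 WB@8
I2 ld r1 <- r5: IF@3 ID@6 stall=0 (-) EX@7 MEM@8 WB@9
I3 sub r5 <- r5,r5: IF@6 ID@7 stall=0 (-) EX@8 MEM@9 WB@10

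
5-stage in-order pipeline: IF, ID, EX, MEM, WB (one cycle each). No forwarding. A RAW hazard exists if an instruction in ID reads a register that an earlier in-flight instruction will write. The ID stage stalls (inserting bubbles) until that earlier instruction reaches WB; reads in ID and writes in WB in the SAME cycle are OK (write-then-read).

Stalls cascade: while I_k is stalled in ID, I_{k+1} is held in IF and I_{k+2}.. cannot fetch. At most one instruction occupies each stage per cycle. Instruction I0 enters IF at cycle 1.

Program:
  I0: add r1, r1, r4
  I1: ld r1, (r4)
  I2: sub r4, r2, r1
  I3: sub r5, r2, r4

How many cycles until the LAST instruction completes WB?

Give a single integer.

Answer: 12

Derivation:
I0 add r1 <- r1,r4: IF@1 ID@2 stall=0 (-) EX@3 MEM@4 WB@5
I1 ld r1 <- r4: IF@2 ID@3 stall=0 (-) EX@4 MEM@5 WB@6
I2 sub r4 <- r2,r1: IF@3 ID@4 stall=2 (RAW on I1.r1 (WB@6)) EX@7 MEM@8 WB@9
I3 sub r5 <- r2,r4: IF@4 ID@7 stall=2 (RAW on I2.r4 (WB@9)) EX@10 MEM@11 WB@12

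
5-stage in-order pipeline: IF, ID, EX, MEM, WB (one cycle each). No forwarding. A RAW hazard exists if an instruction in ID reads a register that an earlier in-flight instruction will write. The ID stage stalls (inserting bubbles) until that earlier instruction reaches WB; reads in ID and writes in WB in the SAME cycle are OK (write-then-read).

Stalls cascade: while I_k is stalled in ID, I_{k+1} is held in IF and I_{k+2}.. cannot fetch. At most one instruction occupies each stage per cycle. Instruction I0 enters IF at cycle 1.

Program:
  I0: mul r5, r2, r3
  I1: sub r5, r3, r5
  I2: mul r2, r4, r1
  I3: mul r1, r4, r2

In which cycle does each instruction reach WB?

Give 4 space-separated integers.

Answer: 5 8 9 12

Derivation:
I0 mul r5 <- r2,r3: IF@1 ID@2 stall=0 (-) EX@3 MEM@4 WB@5
I1 sub r5 <- r3,r5: IF@2 ID@3 stall=2 (RAW on I0.r5 (WB@5)) EX@6 MEM@7 WB@8
I2 mul r2 <- r4,r1: IF@3 ID@6 stall=0 (-) EX@7 MEM@8 WB@9
I3 mul r1 <- r4,r2: IF@6 ID@7 stall=2 (RAW on I2.r2 (WB@9)) EX@10 MEM@11 WB@12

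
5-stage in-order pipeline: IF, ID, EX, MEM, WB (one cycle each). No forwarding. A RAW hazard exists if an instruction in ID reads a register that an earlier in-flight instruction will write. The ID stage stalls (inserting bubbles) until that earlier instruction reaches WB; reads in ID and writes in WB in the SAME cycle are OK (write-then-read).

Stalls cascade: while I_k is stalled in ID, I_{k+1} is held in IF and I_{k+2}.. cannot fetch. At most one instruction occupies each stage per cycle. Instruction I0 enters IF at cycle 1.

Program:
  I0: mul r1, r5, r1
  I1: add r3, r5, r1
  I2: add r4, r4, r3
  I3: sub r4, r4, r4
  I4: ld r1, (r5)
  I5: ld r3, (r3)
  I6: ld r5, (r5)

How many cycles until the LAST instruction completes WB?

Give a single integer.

Answer: 17

Derivation:
I0 mul r1 <- r5,r1: IF@1 ID@2 stall=0 (-) EX@3 MEM@4 WB@5
I1 add r3 <- r5,r1: IF@2 ID@3 stall=2 (RAW on I0.r1 (WB@5)) EX@6 MEM@7 WB@8
I2 add r4 <- r4,r3: IF@3 ID@6 stall=2 (RAW on I1.r3 (WB@8)) EX@9 MEM@10 WB@11
I3 sub r4 <- r4,r4: IF@6 ID@9 stall=2 (RAW on I2.r4 (WB@11)) EX@12 MEM@13 WB@14
I4 ld r1 <- r5: IF@9 ID@12 stall=0 (-) EX@13 MEM@14 WB@15
I5 ld r3 <- r3: IF@12 ID@13 stall=0 (-) EX@14 MEM@15 WB@16
I6 ld r5 <- r5: IF@13 ID@14 stall=0 (-) EX@15 MEM@16 WB@17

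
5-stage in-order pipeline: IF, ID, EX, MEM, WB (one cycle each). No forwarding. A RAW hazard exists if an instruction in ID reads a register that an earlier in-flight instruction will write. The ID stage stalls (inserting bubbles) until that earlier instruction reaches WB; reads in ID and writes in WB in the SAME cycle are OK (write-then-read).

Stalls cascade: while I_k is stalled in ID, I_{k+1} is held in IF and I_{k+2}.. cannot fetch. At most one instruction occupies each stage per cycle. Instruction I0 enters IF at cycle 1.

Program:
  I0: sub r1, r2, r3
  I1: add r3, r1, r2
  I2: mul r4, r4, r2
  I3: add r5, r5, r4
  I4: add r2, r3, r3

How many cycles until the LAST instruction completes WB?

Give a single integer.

Answer: 13

Derivation:
I0 sub r1 <- r2,r3: IF@1 ID@2 stall=0 (-) EX@3 MEM@4 WB@5
I1 add r3 <- r1,r2: IF@2 ID@3 stall=2 (RAW on I0.r1 (WB@5)) EX@6 MEM@7 WB@8
I2 mul r4 <- r4,r2: IF@3 ID@6 stall=0 (-) EX@7 MEM@8 WB@9
I3 add r5 <- r5,r4: IF@6 ID@7 stall=2 (RAW on I2.r4 (WB@9)) EX@10 MEM@11 WB@12
I4 add r2 <- r3,r3: IF@7 ID@10 stall=0 (-) EX@11 MEM@12 WB@13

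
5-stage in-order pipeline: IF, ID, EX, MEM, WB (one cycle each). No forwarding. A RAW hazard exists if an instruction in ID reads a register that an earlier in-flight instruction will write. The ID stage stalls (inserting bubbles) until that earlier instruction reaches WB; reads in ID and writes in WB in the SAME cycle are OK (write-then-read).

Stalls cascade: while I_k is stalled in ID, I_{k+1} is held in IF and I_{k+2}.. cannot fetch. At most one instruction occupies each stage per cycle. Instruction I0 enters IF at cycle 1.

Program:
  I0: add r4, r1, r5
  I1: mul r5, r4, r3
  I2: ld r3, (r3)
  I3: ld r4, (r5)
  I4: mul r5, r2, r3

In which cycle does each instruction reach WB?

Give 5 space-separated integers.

I0 add r4 <- r1,r5: IF@1 ID@2 stall=0 (-) EX@3 MEM@4 WB@5
I1 mul r5 <- r4,r3: IF@2 ID@3 stall=2 (RAW on I0.r4 (WB@5)) EX@6 MEM@7 WB@8
I2 ld r3 <- r3: IF@3 ID@6 stall=0 (-) EX@7 MEM@8 WB@9
I3 ld r4 <- r5: IF@6 ID@7 stall=1 (RAW on I1.r5 (WB@8)) EX@9 MEM@10 WB@11
I4 mul r5 <- r2,r3: IF@7 ID@9 stall=0 (-) EX@10 MEM@11 WB@12

Answer: 5 8 9 11 12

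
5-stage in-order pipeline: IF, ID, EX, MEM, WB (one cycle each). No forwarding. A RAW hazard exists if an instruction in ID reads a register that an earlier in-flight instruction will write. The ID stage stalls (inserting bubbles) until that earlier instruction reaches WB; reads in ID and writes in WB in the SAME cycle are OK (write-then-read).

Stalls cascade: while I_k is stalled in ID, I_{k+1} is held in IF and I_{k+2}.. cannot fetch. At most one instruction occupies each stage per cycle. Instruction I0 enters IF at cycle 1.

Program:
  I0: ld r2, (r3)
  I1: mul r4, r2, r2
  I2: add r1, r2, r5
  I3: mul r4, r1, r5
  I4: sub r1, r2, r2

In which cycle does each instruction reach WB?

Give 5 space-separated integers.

I0 ld r2 <- r3: IF@1 ID@2 stall=0 (-) EX@3 MEM@4 WB@5
I1 mul r4 <- r2,r2: IF@2 ID@3 stall=2 (RAW on I0.r2 (WB@5)) EX@6 MEM@7 WB@8
I2 add r1 <- r2,r5: IF@3 ID@6 stall=0 (-) EX@7 MEM@8 WB@9
I3 mul r4 <- r1,r5: IF@6 ID@7 stall=2 (RAW on I2.r1 (WB@9)) EX@10 MEM@11 WB@12
I4 sub r1 <- r2,r2: IF@7 ID@10 stall=0 (-) EX@11 MEM@12 WB@13

Answer: 5 8 9 12 13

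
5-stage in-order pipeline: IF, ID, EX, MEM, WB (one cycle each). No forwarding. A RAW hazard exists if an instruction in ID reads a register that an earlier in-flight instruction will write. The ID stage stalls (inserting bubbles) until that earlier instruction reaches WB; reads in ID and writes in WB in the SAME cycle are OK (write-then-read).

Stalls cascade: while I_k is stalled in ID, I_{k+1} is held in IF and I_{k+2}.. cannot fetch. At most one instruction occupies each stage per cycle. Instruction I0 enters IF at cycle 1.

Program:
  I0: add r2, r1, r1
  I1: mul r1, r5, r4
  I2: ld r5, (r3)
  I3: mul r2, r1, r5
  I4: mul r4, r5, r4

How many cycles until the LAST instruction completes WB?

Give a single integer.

I0 add r2 <- r1,r1: IF@1 ID@2 stall=0 (-) EX@3 MEM@4 WB@5
I1 mul r1 <- r5,r4: IF@2 ID@3 stall=0 (-) EX@4 MEM@5 WB@6
I2 ld r5 <- r3: IF@3 ID@4 stall=0 (-) EX@5 MEM@6 WB@7
I3 mul r2 <- r1,r5: IF@4 ID@5 stall=2 (RAW on I2.r5 (WB@7)) EX@8 MEM@9 WB@10
I4 mul r4 <- r5,r4: IF@5 ID@8 stall=0 (-) EX@9 MEM@10 WB@11

Answer: 11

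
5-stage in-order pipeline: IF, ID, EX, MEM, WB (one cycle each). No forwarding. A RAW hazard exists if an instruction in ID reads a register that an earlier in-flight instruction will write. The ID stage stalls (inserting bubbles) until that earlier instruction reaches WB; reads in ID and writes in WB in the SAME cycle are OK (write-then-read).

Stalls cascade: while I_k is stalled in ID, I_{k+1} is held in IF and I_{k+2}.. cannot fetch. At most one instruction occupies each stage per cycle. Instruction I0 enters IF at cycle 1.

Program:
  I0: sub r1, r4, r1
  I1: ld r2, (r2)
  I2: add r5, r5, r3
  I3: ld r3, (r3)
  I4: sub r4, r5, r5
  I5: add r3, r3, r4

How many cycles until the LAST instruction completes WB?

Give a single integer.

Answer: 13

Derivation:
I0 sub r1 <- r4,r1: IF@1 ID@2 stall=0 (-) EX@3 MEM@4 WB@5
I1 ld r2 <- r2: IF@2 ID@3 stall=0 (-) EX@4 MEM@5 WB@6
I2 add r5 <- r5,r3: IF@3 ID@4 stall=0 (-) EX@5 MEM@6 WB@7
I3 ld r3 <- r3: IF@4 ID@5 stall=0 (-) EX@6 MEM@7 WB@8
I4 sub r4 <- r5,r5: IF@5 ID@6 stall=1 (RAW on I2.r5 (WB@7)) EX@8 MEM@9 WB@10
I5 add r3 <- r3,r4: IF@6 ID@8 stall=2 (RAW on I4.r4 (WB@10)) EX@11 MEM@12 WB@13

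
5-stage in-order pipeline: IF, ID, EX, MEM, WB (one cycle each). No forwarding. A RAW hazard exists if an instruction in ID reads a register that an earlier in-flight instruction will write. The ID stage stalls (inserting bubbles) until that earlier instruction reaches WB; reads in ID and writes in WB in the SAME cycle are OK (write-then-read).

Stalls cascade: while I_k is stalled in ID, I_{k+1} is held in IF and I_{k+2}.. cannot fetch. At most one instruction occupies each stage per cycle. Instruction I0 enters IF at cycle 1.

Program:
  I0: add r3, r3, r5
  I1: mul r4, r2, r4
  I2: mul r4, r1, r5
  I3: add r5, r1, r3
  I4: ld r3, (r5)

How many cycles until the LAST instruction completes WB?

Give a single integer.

I0 add r3 <- r3,r5: IF@1 ID@2 stall=0 (-) EX@3 MEM@4 WB@5
I1 mul r4 <- r2,r4: IF@2 ID@3 stall=0 (-) EX@4 MEM@5 WB@6
I2 mul r4 <- r1,r5: IF@3 ID@4 stall=0 (-) EX@5 MEM@6 WB@7
I3 add r5 <- r1,r3: IF@4 ID@5 stall=0 (-) EX@6 MEM@7 WB@8
I4 ld r3 <- r5: IF@5 ID@6 stall=2 (RAW on I3.r5 (WB@8)) EX@9 MEM@10 WB@11

Answer: 11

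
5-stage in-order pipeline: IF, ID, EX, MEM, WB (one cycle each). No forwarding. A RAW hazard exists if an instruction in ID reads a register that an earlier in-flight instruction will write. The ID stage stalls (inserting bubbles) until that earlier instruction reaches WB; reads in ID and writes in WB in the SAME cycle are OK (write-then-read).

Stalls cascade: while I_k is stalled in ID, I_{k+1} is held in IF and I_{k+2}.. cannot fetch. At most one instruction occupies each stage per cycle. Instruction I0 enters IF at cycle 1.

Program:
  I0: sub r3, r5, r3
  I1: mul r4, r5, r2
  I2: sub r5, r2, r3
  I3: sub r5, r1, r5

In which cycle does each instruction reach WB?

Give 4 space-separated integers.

I0 sub r3 <- r5,r3: IF@1 ID@2 stall=0 (-) EX@3 MEM@4 WB@5
I1 mul r4 <- r5,r2: IF@2 ID@3 stall=0 (-) EX@4 MEM@5 WB@6
I2 sub r5 <- r2,r3: IF@3 ID@4 stall=1 (RAW on I0.r3 (WB@5)) EX@6 MEM@7 WB@8
I3 sub r5 <- r1,r5: IF@4 ID@6 stall=2 (RAW on I2.r5 (WB@8)) EX@9 MEM@10 WB@11

Answer: 5 6 8 11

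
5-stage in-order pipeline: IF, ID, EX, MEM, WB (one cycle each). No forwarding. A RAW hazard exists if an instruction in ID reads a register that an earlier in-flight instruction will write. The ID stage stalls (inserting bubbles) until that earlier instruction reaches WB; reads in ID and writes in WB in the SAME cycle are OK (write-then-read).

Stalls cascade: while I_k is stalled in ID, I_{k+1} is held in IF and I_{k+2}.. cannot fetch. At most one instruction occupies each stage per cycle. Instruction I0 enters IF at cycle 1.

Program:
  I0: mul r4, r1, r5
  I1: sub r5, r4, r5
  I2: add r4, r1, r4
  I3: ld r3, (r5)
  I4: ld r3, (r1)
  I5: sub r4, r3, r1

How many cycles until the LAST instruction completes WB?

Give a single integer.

I0 mul r4 <- r1,r5: IF@1 ID@2 stall=0 (-) EX@3 MEM@4 WB@5
I1 sub r5 <- r4,r5: IF@2 ID@3 stall=2 (RAW on I0.r4 (WB@5)) EX@6 MEM@7 WB@8
I2 add r4 <- r1,r4: IF@3 ID@6 stall=0 (-) EX@7 MEM@8 WB@9
I3 ld r3 <- r5: IF@6 ID@7 stall=1 (RAW on I1.r5 (WB@8)) EX@9 MEM@10 WB@11
I4 ld r3 <- r1: IF@7 ID@9 stall=0 (-) EX@10 MEM@11 WB@12
I5 sub r4 <- r3,r1: IF@9 ID@10 stall=2 (RAW on I4.r3 (WB@12)) EX@13 MEM@14 WB@15

Answer: 15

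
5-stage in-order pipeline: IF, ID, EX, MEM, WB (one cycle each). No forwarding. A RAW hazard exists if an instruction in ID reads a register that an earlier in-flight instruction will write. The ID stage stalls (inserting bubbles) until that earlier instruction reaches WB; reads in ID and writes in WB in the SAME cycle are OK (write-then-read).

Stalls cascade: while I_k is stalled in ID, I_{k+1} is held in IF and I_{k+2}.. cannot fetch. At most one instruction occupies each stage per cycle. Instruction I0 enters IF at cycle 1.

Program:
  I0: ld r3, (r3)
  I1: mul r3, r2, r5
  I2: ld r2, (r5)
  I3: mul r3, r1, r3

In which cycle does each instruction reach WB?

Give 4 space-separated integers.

Answer: 5 6 7 9

Derivation:
I0 ld r3 <- r3: IF@1 ID@2 stall=0 (-) EX@3 MEM@4 WB@5
I1 mul r3 <- r2,r5: IF@2 ID@3 stall=0 (-) EX@4 MEM@5 WB@6
I2 ld r2 <- r5: IF@3 ID@4 stall=0 (-) EX@5 MEM@6 WB@7
I3 mul r3 <- r1,r3: IF@4 ID@5 stall=1 (RAW on I1.r3 (WB@6)) EX@7 MEM@8 WB@9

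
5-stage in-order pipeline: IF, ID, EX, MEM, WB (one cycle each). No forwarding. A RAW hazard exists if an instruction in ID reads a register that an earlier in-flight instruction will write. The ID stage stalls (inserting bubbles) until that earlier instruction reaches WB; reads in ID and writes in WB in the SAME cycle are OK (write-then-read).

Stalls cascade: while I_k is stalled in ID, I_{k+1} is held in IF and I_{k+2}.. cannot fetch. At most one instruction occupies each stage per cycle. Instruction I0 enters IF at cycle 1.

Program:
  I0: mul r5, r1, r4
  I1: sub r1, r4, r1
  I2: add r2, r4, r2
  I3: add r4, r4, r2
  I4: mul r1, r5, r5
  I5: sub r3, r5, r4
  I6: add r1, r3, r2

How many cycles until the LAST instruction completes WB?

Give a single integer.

Answer: 16

Derivation:
I0 mul r5 <- r1,r4: IF@1 ID@2 stall=0 (-) EX@3 MEM@4 WB@5
I1 sub r1 <- r4,r1: IF@2 ID@3 stall=0 (-) EX@4 MEM@5 WB@6
I2 add r2 <- r4,r2: IF@3 ID@4 stall=0 (-) EX@5 MEM@6 WB@7
I3 add r4 <- r4,r2: IF@4 ID@5 stall=2 (RAW on I2.r2 (WB@7)) EX@8 MEM@9 WB@10
I4 mul r1 <- r5,r5: IF@5 ID@8 stall=0 (-) EX@9 MEM@10 WB@11
I5 sub r3 <- r5,r4: IF@8 ID@9 stall=1 (RAW on I3.r4 (WB@10)) EX@11 MEM@12 WB@13
I6 add r1 <- r3,r2: IF@9 ID@11 stall=2 (RAW on I5.r3 (WB@13)) EX@14 MEM@15 WB@16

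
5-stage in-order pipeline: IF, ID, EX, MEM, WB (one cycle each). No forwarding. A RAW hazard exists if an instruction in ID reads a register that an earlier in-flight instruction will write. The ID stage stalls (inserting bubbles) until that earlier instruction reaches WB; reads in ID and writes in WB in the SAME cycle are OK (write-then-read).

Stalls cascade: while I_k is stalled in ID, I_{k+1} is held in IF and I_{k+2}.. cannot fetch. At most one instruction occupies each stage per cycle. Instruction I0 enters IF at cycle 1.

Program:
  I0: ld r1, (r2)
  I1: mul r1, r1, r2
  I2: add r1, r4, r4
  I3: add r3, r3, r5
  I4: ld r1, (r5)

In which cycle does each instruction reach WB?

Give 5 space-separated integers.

I0 ld r1 <- r2: IF@1 ID@2 stall=0 (-) EX@3 MEM@4 WB@5
I1 mul r1 <- r1,r2: IF@2 ID@3 stall=2 (RAW on I0.r1 (WB@5)) EX@6 MEM@7 WB@8
I2 add r1 <- r4,r4: IF@3 ID@6 stall=0 (-) EX@7 MEM@8 WB@9
I3 add r3 <- r3,r5: IF@6 ID@7 stall=0 (-) EX@8 MEM@9 WB@10
I4 ld r1 <- r5: IF@7 ID@8 stall=0 (-) EX@9 MEM@10 WB@11

Answer: 5 8 9 10 11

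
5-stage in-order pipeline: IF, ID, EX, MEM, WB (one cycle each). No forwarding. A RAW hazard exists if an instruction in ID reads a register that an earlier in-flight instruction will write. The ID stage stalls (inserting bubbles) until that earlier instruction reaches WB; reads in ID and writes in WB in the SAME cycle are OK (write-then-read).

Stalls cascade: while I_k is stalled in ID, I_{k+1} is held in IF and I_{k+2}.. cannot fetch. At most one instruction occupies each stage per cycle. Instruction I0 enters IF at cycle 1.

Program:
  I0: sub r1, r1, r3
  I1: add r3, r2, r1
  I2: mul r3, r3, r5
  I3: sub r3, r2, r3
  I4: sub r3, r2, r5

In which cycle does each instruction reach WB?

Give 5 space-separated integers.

Answer: 5 8 11 14 15

Derivation:
I0 sub r1 <- r1,r3: IF@1 ID@2 stall=0 (-) EX@3 MEM@4 WB@5
I1 add r3 <- r2,r1: IF@2 ID@3 stall=2 (RAW on I0.r1 (WB@5)) EX@6 MEM@7 WB@8
I2 mul r3 <- r3,r5: IF@3 ID@6 stall=2 (RAW on I1.r3 (WB@8)) EX@9 MEM@10 WB@11
I3 sub r3 <- r2,r3: IF@6 ID@9 stall=2 (RAW on I2.r3 (WB@11)) EX@12 MEM@13 WB@14
I4 sub r3 <- r2,r5: IF@9 ID@12 stall=0 (-) EX@13 MEM@14 WB@15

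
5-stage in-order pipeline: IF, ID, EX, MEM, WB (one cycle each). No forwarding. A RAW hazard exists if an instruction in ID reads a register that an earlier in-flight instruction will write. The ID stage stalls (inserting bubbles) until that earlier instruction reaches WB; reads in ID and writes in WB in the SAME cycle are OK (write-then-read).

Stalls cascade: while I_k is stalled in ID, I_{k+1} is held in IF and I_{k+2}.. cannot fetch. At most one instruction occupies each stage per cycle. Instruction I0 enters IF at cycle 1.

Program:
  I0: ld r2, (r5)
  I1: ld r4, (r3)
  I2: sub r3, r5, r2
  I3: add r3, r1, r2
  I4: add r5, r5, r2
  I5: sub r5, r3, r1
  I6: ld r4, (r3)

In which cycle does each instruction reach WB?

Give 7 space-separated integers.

Answer: 5 6 8 9 10 12 13

Derivation:
I0 ld r2 <- r5: IF@1 ID@2 stall=0 (-) EX@3 MEM@4 WB@5
I1 ld r4 <- r3: IF@2 ID@3 stall=0 (-) EX@4 MEM@5 WB@6
I2 sub r3 <- r5,r2: IF@3 ID@4 stall=1 (RAW on I0.r2 (WB@5)) EX@6 MEM@7 WB@8
I3 add r3 <- r1,r2: IF@4 ID@6 stall=0 (-) EX@7 MEM@8 WB@9
I4 add r5 <- r5,r2: IF@6 ID@7 stall=0 (-) EX@8 MEM@9 WB@10
I5 sub r5 <- r3,r1: IF@7 ID@8 stall=1 (RAW on I3.r3 (WB@9)) EX@10 MEM@11 WB@12
I6 ld r4 <- r3: IF@8 ID@10 stall=0 (-) EX@11 MEM@12 WB@13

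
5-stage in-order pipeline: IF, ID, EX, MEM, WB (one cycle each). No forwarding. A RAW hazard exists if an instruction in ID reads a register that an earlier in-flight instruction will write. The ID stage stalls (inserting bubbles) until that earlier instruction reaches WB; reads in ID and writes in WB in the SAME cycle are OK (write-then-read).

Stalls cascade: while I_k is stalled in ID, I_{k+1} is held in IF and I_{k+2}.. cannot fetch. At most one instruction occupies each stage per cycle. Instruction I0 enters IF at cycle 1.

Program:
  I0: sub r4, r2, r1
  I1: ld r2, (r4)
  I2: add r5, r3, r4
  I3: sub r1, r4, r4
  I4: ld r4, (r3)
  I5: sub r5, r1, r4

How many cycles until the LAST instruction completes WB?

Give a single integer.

I0 sub r4 <- r2,r1: IF@1 ID@2 stall=0 (-) EX@3 MEM@4 WB@5
I1 ld r2 <- r4: IF@2 ID@3 stall=2 (RAW on I0.r4 (WB@5)) EX@6 MEM@7 WB@8
I2 add r5 <- r3,r4: IF@3 ID@6 stall=0 (-) EX@7 MEM@8 WB@9
I3 sub r1 <- r4,r4: IF@6 ID@7 stall=0 (-) EX@8 MEM@9 WB@10
I4 ld r4 <- r3: IF@7 ID@8 stall=0 (-) EX@9 MEM@10 WB@11
I5 sub r5 <- r1,r4: IF@8 ID@9 stall=2 (RAW on I4.r4 (WB@11)) EX@12 MEM@13 WB@14

Answer: 14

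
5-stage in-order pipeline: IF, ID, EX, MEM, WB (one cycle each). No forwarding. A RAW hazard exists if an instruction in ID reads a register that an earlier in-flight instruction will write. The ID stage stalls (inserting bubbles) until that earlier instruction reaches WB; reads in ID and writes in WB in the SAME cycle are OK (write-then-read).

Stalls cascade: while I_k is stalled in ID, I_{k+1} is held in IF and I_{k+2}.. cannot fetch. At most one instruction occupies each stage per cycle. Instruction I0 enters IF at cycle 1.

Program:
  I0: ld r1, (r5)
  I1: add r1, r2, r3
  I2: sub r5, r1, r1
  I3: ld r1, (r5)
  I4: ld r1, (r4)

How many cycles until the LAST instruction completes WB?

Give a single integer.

Answer: 13

Derivation:
I0 ld r1 <- r5: IF@1 ID@2 stall=0 (-) EX@3 MEM@4 WB@5
I1 add r1 <- r2,r3: IF@2 ID@3 stall=0 (-) EX@4 MEM@5 WB@6
I2 sub r5 <- r1,r1: IF@3 ID@4 stall=2 (RAW on I1.r1 (WB@6)) EX@7 MEM@8 WB@9
I3 ld r1 <- r5: IF@4 ID@7 stall=2 (RAW on I2.r5 (WB@9)) EX@10 MEM@11 WB@12
I4 ld r1 <- r4: IF@7 ID@10 stall=0 (-) EX@11 MEM@12 WB@13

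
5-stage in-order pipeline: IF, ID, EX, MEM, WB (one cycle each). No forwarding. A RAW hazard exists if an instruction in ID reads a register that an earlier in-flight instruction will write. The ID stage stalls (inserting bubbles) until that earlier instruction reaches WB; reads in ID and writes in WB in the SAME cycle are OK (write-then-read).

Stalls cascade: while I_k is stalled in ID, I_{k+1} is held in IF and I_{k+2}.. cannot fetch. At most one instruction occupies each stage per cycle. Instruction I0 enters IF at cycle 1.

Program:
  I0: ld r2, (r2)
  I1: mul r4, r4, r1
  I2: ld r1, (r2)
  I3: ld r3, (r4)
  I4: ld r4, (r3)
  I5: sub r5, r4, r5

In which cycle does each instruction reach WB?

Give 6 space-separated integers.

I0 ld r2 <- r2: IF@1 ID@2 stall=0 (-) EX@3 MEM@4 WB@5
I1 mul r4 <- r4,r1: IF@2 ID@3 stall=0 (-) EX@4 MEM@5 WB@6
I2 ld r1 <- r2: IF@3 ID@4 stall=1 (RAW on I0.r2 (WB@5)) EX@6 MEM@7 WB@8
I3 ld r3 <- r4: IF@4 ID@6 stall=0 (-) EX@7 MEM@8 WB@9
I4 ld r4 <- r3: IF@6 ID@7 stall=2 (RAW on I3.r3 (WB@9)) EX@10 MEM@11 WB@12
I5 sub r5 <- r4,r5: IF@7 ID@10 stall=2 (RAW on I4.r4 (WB@12)) EX@13 MEM@14 WB@15

Answer: 5 6 8 9 12 15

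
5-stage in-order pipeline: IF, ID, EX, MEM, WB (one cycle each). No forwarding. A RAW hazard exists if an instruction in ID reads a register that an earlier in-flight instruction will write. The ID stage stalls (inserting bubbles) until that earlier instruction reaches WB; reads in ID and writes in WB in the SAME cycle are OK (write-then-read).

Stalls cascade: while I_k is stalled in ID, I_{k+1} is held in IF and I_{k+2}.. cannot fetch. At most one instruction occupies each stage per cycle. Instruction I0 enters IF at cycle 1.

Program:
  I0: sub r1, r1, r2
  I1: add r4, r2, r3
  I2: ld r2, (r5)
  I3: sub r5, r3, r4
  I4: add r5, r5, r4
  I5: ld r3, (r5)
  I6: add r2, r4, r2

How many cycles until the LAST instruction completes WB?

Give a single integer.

Answer: 16

Derivation:
I0 sub r1 <- r1,r2: IF@1 ID@2 stall=0 (-) EX@3 MEM@4 WB@5
I1 add r4 <- r2,r3: IF@2 ID@3 stall=0 (-) EX@4 MEM@5 WB@6
I2 ld r2 <- r5: IF@3 ID@4 stall=0 (-) EX@5 MEM@6 WB@7
I3 sub r5 <- r3,r4: IF@4 ID@5 stall=1 (RAW on I1.r4 (WB@6)) EX@7 MEM@8 WB@9
I4 add r5 <- r5,r4: IF@5 ID@7 stall=2 (RAW on I3.r5 (WB@9)) EX@10 MEM@11 WB@12
I5 ld r3 <- r5: IF@7 ID@10 stall=2 (RAW on I4.r5 (WB@12)) EX@13 MEM@14 WB@15
I6 add r2 <- r4,r2: IF@10 ID@13 stall=0 (-) EX@14 MEM@15 WB@16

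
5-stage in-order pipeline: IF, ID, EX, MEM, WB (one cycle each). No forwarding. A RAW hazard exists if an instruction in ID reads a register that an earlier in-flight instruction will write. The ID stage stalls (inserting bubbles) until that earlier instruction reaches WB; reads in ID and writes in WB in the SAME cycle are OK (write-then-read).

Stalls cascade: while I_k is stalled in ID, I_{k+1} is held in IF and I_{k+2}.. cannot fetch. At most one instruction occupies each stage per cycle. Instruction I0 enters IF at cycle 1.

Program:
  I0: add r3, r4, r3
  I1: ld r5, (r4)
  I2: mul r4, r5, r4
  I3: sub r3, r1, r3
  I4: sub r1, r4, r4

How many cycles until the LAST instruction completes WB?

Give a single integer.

I0 add r3 <- r4,r3: IF@1 ID@2 stall=0 (-) EX@3 MEM@4 WB@5
I1 ld r5 <- r4: IF@2 ID@3 stall=0 (-) EX@4 MEM@5 WB@6
I2 mul r4 <- r5,r4: IF@3 ID@4 stall=2 (RAW on I1.r5 (WB@6)) EX@7 MEM@8 WB@9
I3 sub r3 <- r1,r3: IF@4 ID@7 stall=0 (-) EX@8 MEM@9 WB@10
I4 sub r1 <- r4,r4: IF@7 ID@8 stall=1 (RAW on I2.r4 (WB@9)) EX@10 MEM@11 WB@12

Answer: 12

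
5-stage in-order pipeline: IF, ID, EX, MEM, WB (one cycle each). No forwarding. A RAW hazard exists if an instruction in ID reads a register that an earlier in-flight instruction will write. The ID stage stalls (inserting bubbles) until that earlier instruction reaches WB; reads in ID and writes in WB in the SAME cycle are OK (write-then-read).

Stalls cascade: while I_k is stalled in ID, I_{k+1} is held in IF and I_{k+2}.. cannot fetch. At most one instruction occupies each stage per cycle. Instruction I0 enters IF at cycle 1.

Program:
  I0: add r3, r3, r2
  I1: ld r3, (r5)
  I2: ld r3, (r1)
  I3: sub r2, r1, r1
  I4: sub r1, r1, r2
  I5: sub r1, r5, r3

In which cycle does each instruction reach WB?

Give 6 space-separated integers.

Answer: 5 6 7 8 11 12

Derivation:
I0 add r3 <- r3,r2: IF@1 ID@2 stall=0 (-) EX@3 MEM@4 WB@5
I1 ld r3 <- r5: IF@2 ID@3 stall=0 (-) EX@4 MEM@5 WB@6
I2 ld r3 <- r1: IF@3 ID@4 stall=0 (-) EX@5 MEM@6 WB@7
I3 sub r2 <- r1,r1: IF@4 ID@5 stall=0 (-) EX@6 MEM@7 WB@8
I4 sub r1 <- r1,r2: IF@5 ID@6 stall=2 (RAW on I3.r2 (WB@8)) EX@9 MEM@10 WB@11
I5 sub r1 <- r5,r3: IF@6 ID@9 stall=0 (-) EX@10 MEM@11 WB@12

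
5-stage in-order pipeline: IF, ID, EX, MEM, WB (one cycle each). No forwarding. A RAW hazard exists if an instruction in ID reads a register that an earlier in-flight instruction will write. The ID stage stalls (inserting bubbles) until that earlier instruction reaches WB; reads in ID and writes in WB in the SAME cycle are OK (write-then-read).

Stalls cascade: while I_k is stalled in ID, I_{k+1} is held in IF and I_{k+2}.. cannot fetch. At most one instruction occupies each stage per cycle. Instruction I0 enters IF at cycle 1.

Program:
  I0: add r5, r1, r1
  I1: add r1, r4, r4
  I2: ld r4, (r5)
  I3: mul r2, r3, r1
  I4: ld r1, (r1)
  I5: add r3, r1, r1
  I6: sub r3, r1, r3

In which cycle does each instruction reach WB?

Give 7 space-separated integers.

Answer: 5 6 8 9 10 13 16

Derivation:
I0 add r5 <- r1,r1: IF@1 ID@2 stall=0 (-) EX@3 MEM@4 WB@5
I1 add r1 <- r4,r4: IF@2 ID@3 stall=0 (-) EX@4 MEM@5 WB@6
I2 ld r4 <- r5: IF@3 ID@4 stall=1 (RAW on I0.r5 (WB@5)) EX@6 MEM@7 WB@8
I3 mul r2 <- r3,r1: IF@4 ID@6 stall=0 (-) EX@7 MEM@8 WB@9
I4 ld r1 <- r1: IF@6 ID@7 stall=0 (-) EX@8 MEM@9 WB@10
I5 add r3 <- r1,r1: IF@7 ID@8 stall=2 (RAW on I4.r1 (WB@10)) EX@11 MEM@12 WB@13
I6 sub r3 <- r1,r3: IF@8 ID@11 stall=2 (RAW on I5.r3 (WB@13)) EX@14 MEM@15 WB@16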